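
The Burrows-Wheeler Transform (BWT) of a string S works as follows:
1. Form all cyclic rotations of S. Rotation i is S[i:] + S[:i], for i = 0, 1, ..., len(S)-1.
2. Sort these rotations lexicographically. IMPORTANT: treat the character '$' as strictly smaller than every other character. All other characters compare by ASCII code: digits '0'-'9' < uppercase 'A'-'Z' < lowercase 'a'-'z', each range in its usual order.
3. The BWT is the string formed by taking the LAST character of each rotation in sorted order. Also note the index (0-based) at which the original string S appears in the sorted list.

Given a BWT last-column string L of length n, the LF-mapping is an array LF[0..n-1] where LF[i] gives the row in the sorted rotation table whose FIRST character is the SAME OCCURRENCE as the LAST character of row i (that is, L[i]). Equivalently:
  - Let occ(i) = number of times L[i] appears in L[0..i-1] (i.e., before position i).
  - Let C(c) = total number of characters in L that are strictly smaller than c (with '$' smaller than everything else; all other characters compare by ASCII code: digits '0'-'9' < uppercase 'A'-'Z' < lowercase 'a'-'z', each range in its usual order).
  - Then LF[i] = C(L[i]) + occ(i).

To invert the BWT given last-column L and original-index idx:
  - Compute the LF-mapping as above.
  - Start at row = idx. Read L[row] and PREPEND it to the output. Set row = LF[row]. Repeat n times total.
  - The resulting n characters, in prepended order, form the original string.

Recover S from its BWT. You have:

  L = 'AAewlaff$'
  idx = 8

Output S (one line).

Answer: waffleAA$

Derivation:
LF mapping: 1 2 4 8 7 3 5 6 0
Walk LF starting at row 8, prepending L[row]:
  step 1: row=8, L[8]='$', prepend. Next row=LF[8]=0
  step 2: row=0, L[0]='A', prepend. Next row=LF[0]=1
  step 3: row=1, L[1]='A', prepend. Next row=LF[1]=2
  step 4: row=2, L[2]='e', prepend. Next row=LF[2]=4
  step 5: row=4, L[4]='l', prepend. Next row=LF[4]=7
  step 6: row=7, L[7]='f', prepend. Next row=LF[7]=6
  step 7: row=6, L[6]='f', prepend. Next row=LF[6]=5
  step 8: row=5, L[5]='a', prepend. Next row=LF[5]=3
  step 9: row=3, L[3]='w', prepend. Next row=LF[3]=8
Reversed output: waffleAA$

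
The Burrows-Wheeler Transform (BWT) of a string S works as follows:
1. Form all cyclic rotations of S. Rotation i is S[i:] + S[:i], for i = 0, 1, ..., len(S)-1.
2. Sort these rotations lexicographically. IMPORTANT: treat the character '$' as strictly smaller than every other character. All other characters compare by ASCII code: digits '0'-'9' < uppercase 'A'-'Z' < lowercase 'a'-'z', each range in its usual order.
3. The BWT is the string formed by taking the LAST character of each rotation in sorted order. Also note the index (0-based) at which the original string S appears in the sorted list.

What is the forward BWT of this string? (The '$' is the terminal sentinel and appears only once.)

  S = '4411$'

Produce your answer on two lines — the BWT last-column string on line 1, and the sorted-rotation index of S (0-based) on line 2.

All 5 rotations (rotation i = S[i:]+S[:i]):
  rot[0] = 4411$
  rot[1] = 411$4
  rot[2] = 11$44
  rot[3] = 1$441
  rot[4] = $4411
Sorted (with $ < everything):
  sorted[0] = $4411  (last char: '1')
  sorted[1] = 1$441  (last char: '1')
  sorted[2] = 11$44  (last char: '4')
  sorted[3] = 411$4  (last char: '4')
  sorted[4] = 4411$  (last char: '$')
Last column: 1144$
Original string S is at sorted index 4

Answer: 1144$
4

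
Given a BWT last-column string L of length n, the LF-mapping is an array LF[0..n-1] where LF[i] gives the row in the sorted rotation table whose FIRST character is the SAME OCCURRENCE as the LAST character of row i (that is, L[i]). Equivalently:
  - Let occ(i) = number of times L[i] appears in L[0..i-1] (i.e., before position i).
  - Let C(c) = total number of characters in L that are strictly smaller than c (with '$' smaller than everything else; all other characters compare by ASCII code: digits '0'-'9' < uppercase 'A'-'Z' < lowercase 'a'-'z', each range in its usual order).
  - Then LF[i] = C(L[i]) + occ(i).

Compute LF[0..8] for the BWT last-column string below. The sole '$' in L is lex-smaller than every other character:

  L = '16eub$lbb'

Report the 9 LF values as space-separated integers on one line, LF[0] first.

Answer: 1 2 6 8 3 0 7 4 5

Derivation:
Char counts: '$':1, '1':1, '6':1, 'b':3, 'e':1, 'l':1, 'u':1
C (first-col start): C('$')=0, C('1')=1, C('6')=2, C('b')=3, C('e')=6, C('l')=7, C('u')=8
L[0]='1': occ=0, LF[0]=C('1')+0=1+0=1
L[1]='6': occ=0, LF[1]=C('6')+0=2+0=2
L[2]='e': occ=0, LF[2]=C('e')+0=6+0=6
L[3]='u': occ=0, LF[3]=C('u')+0=8+0=8
L[4]='b': occ=0, LF[4]=C('b')+0=3+0=3
L[5]='$': occ=0, LF[5]=C('$')+0=0+0=0
L[6]='l': occ=0, LF[6]=C('l')+0=7+0=7
L[7]='b': occ=1, LF[7]=C('b')+1=3+1=4
L[8]='b': occ=2, LF[8]=C('b')+2=3+2=5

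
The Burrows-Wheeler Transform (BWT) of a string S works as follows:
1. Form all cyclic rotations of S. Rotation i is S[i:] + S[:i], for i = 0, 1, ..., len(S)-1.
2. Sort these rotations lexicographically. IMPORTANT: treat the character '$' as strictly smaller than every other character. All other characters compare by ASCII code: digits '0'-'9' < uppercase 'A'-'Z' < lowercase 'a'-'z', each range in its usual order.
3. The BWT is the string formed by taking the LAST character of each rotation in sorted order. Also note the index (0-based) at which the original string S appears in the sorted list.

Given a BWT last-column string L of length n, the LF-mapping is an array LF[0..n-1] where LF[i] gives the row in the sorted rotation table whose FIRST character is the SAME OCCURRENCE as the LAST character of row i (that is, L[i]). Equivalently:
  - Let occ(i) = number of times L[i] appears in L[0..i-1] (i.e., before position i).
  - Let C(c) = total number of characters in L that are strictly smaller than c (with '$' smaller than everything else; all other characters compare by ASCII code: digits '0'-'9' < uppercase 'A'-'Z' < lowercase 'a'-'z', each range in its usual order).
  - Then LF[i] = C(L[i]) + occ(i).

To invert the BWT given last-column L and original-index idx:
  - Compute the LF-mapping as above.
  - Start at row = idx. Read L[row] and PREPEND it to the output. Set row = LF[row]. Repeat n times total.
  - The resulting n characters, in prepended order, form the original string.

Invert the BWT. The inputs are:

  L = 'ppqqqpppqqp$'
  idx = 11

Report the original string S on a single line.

Answer: qqppqqppqpp$

Derivation:
LF mapping: 1 2 7 8 9 3 4 5 10 11 6 0
Walk LF starting at row 11, prepending L[row]:
  step 1: row=11, L[11]='$', prepend. Next row=LF[11]=0
  step 2: row=0, L[0]='p', prepend. Next row=LF[0]=1
  step 3: row=1, L[1]='p', prepend. Next row=LF[1]=2
  step 4: row=2, L[2]='q', prepend. Next row=LF[2]=7
  step 5: row=7, L[7]='p', prepend. Next row=LF[7]=5
  step 6: row=5, L[5]='p', prepend. Next row=LF[5]=3
  step 7: row=3, L[3]='q', prepend. Next row=LF[3]=8
  step 8: row=8, L[8]='q', prepend. Next row=LF[8]=10
  step 9: row=10, L[10]='p', prepend. Next row=LF[10]=6
  step 10: row=6, L[6]='p', prepend. Next row=LF[6]=4
  step 11: row=4, L[4]='q', prepend. Next row=LF[4]=9
  step 12: row=9, L[9]='q', prepend. Next row=LF[9]=11
Reversed output: qqppqqppqpp$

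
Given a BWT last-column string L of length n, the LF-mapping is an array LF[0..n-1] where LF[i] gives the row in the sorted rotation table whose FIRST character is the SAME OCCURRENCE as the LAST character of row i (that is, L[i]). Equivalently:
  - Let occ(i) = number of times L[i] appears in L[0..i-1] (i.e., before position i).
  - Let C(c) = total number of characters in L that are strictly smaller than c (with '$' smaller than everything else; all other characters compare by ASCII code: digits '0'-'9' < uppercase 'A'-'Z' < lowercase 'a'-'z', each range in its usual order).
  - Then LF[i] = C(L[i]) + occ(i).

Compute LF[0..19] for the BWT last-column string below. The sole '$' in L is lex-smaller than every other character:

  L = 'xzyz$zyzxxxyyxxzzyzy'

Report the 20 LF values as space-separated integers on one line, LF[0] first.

Answer: 1 13 7 14 0 15 8 16 2 3 4 9 10 5 6 17 18 11 19 12

Derivation:
Char counts: '$':1, 'x':6, 'y':6, 'z':7
C (first-col start): C('$')=0, C('x')=1, C('y')=7, C('z')=13
L[0]='x': occ=0, LF[0]=C('x')+0=1+0=1
L[1]='z': occ=0, LF[1]=C('z')+0=13+0=13
L[2]='y': occ=0, LF[2]=C('y')+0=7+0=7
L[3]='z': occ=1, LF[3]=C('z')+1=13+1=14
L[4]='$': occ=0, LF[4]=C('$')+0=0+0=0
L[5]='z': occ=2, LF[5]=C('z')+2=13+2=15
L[6]='y': occ=1, LF[6]=C('y')+1=7+1=8
L[7]='z': occ=3, LF[7]=C('z')+3=13+3=16
L[8]='x': occ=1, LF[8]=C('x')+1=1+1=2
L[9]='x': occ=2, LF[9]=C('x')+2=1+2=3
L[10]='x': occ=3, LF[10]=C('x')+3=1+3=4
L[11]='y': occ=2, LF[11]=C('y')+2=7+2=9
L[12]='y': occ=3, LF[12]=C('y')+3=7+3=10
L[13]='x': occ=4, LF[13]=C('x')+4=1+4=5
L[14]='x': occ=5, LF[14]=C('x')+5=1+5=6
L[15]='z': occ=4, LF[15]=C('z')+4=13+4=17
L[16]='z': occ=5, LF[16]=C('z')+5=13+5=18
L[17]='y': occ=4, LF[17]=C('y')+4=7+4=11
L[18]='z': occ=6, LF[18]=C('z')+6=13+6=19
L[19]='y': occ=5, LF[19]=C('y')+5=7+5=12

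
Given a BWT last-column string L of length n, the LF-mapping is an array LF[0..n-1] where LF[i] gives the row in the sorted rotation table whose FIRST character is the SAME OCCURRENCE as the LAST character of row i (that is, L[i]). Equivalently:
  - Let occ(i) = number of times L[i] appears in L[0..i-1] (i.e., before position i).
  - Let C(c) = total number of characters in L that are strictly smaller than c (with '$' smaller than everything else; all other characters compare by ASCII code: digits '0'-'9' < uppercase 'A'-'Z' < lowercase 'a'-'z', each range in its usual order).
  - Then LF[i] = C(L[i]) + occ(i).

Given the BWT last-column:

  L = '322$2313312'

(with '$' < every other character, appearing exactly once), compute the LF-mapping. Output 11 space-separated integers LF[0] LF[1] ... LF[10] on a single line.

Char counts: '$':1, '1':2, '2':4, '3':4
C (first-col start): C('$')=0, C('1')=1, C('2')=3, C('3')=7
L[0]='3': occ=0, LF[0]=C('3')+0=7+0=7
L[1]='2': occ=0, LF[1]=C('2')+0=3+0=3
L[2]='2': occ=1, LF[2]=C('2')+1=3+1=4
L[3]='$': occ=0, LF[3]=C('$')+0=0+0=0
L[4]='2': occ=2, LF[4]=C('2')+2=3+2=5
L[5]='3': occ=1, LF[5]=C('3')+1=7+1=8
L[6]='1': occ=0, LF[6]=C('1')+0=1+0=1
L[7]='3': occ=2, LF[7]=C('3')+2=7+2=9
L[8]='3': occ=3, LF[8]=C('3')+3=7+3=10
L[9]='1': occ=1, LF[9]=C('1')+1=1+1=2
L[10]='2': occ=3, LF[10]=C('2')+3=3+3=6

Answer: 7 3 4 0 5 8 1 9 10 2 6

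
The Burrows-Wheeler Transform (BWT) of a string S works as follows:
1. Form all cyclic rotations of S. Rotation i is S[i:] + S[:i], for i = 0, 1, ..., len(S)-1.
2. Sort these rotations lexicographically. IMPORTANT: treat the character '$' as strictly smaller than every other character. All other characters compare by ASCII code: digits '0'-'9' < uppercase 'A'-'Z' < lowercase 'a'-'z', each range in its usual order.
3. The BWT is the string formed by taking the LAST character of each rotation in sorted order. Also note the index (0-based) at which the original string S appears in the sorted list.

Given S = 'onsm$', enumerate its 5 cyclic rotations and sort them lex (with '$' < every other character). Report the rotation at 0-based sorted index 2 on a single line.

Answer: nsm$o

Derivation:
All 5 rotations (rotation i = S[i:]+S[:i]):
  rot[0] = onsm$
  rot[1] = nsm$o
  rot[2] = sm$on
  rot[3] = m$ons
  rot[4] = $onsm
Sorted (with $ < everything):
  sorted[0] = $onsm
  sorted[1] = m$ons
  sorted[2] = nsm$o
  sorted[3] = onsm$
  sorted[4] = sm$on
sorted[2] = nsm$o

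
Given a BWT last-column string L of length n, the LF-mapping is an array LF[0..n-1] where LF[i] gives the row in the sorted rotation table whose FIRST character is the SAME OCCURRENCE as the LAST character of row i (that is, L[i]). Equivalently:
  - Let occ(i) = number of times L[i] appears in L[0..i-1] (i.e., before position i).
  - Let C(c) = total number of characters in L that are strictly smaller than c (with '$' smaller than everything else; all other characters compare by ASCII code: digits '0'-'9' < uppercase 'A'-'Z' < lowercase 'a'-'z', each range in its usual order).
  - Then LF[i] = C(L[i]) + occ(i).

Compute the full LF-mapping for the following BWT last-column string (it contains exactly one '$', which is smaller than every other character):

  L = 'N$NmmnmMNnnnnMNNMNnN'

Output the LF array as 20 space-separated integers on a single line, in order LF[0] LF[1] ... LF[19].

Char counts: '$':1, 'M':3, 'N':7, 'm':3, 'n':6
C (first-col start): C('$')=0, C('M')=1, C('N')=4, C('m')=11, C('n')=14
L[0]='N': occ=0, LF[0]=C('N')+0=4+0=4
L[1]='$': occ=0, LF[1]=C('$')+0=0+0=0
L[2]='N': occ=1, LF[2]=C('N')+1=4+1=5
L[3]='m': occ=0, LF[3]=C('m')+0=11+0=11
L[4]='m': occ=1, LF[4]=C('m')+1=11+1=12
L[5]='n': occ=0, LF[5]=C('n')+0=14+0=14
L[6]='m': occ=2, LF[6]=C('m')+2=11+2=13
L[7]='M': occ=0, LF[7]=C('M')+0=1+0=1
L[8]='N': occ=2, LF[8]=C('N')+2=4+2=6
L[9]='n': occ=1, LF[9]=C('n')+1=14+1=15
L[10]='n': occ=2, LF[10]=C('n')+2=14+2=16
L[11]='n': occ=3, LF[11]=C('n')+3=14+3=17
L[12]='n': occ=4, LF[12]=C('n')+4=14+4=18
L[13]='M': occ=1, LF[13]=C('M')+1=1+1=2
L[14]='N': occ=3, LF[14]=C('N')+3=4+3=7
L[15]='N': occ=4, LF[15]=C('N')+4=4+4=8
L[16]='M': occ=2, LF[16]=C('M')+2=1+2=3
L[17]='N': occ=5, LF[17]=C('N')+5=4+5=9
L[18]='n': occ=5, LF[18]=C('n')+5=14+5=19
L[19]='N': occ=6, LF[19]=C('N')+6=4+6=10

Answer: 4 0 5 11 12 14 13 1 6 15 16 17 18 2 7 8 3 9 19 10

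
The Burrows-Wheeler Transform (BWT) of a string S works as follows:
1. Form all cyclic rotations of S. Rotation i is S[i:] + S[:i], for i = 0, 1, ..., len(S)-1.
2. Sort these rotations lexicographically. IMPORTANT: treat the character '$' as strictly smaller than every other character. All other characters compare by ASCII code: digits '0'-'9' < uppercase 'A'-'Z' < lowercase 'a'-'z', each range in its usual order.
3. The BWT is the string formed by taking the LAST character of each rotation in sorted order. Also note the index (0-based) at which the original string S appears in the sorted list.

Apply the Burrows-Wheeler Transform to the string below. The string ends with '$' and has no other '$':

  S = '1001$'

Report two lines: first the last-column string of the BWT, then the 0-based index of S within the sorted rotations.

All 5 rotations (rotation i = S[i:]+S[:i]):
  rot[0] = 1001$
  rot[1] = 001$1
  rot[2] = 01$10
  rot[3] = 1$100
  rot[4] = $1001
Sorted (with $ < everything):
  sorted[0] = $1001  (last char: '1')
  sorted[1] = 001$1  (last char: '1')
  sorted[2] = 01$10  (last char: '0')
  sorted[3] = 1$100  (last char: '0')
  sorted[4] = 1001$  (last char: '$')
Last column: 1100$
Original string S is at sorted index 4

Answer: 1100$
4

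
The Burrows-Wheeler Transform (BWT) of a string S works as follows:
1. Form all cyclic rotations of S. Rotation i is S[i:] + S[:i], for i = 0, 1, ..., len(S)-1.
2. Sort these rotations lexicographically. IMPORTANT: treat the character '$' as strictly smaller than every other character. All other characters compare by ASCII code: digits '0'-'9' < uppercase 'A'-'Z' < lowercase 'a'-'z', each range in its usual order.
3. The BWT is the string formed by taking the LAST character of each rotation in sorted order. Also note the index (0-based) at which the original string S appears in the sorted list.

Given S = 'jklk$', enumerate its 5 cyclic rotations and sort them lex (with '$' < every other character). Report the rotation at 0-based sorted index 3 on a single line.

Answer: klk$j

Derivation:
All 5 rotations (rotation i = S[i:]+S[:i]):
  rot[0] = jklk$
  rot[1] = klk$j
  rot[2] = lk$jk
  rot[3] = k$jkl
  rot[4] = $jklk
Sorted (with $ < everything):
  sorted[0] = $jklk
  sorted[1] = jklk$
  sorted[2] = k$jkl
  sorted[3] = klk$j
  sorted[4] = lk$jk
sorted[3] = klk$j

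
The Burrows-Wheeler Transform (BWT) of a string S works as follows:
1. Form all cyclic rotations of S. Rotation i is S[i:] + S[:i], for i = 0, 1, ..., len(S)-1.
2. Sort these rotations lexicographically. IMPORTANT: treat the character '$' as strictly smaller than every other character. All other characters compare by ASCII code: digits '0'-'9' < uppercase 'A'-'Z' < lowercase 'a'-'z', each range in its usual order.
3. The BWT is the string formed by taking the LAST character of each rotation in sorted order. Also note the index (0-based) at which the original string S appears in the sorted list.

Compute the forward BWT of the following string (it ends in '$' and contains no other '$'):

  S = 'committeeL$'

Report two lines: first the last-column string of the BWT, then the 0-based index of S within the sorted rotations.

Answer: Le$etmmocti
2

Derivation:
All 11 rotations (rotation i = S[i:]+S[:i]):
  rot[0] = committeeL$
  rot[1] = ommitteeL$c
  rot[2] = mmitteeL$co
  rot[3] = mitteeL$com
  rot[4] = itteeL$comm
  rot[5] = tteeL$commi
  rot[6] = teeL$commit
  rot[7] = eeL$committ
  rot[8] = eL$committe
  rot[9] = L$committee
  rot[10] = $committeeL
Sorted (with $ < everything):
  sorted[0] = $committeeL  (last char: 'L')
  sorted[1] = L$committee  (last char: 'e')
  sorted[2] = committeeL$  (last char: '$')
  sorted[3] = eL$committe  (last char: 'e')
  sorted[4] = eeL$committ  (last char: 't')
  sorted[5] = itteeL$comm  (last char: 'm')
  sorted[6] = mitteeL$com  (last char: 'm')
  sorted[7] = mmitteeL$co  (last char: 'o')
  sorted[8] = ommitteeL$c  (last char: 'c')
  sorted[9] = teeL$commit  (last char: 't')
  sorted[10] = tteeL$commi  (last char: 'i')
Last column: Le$etmmocti
Original string S is at sorted index 2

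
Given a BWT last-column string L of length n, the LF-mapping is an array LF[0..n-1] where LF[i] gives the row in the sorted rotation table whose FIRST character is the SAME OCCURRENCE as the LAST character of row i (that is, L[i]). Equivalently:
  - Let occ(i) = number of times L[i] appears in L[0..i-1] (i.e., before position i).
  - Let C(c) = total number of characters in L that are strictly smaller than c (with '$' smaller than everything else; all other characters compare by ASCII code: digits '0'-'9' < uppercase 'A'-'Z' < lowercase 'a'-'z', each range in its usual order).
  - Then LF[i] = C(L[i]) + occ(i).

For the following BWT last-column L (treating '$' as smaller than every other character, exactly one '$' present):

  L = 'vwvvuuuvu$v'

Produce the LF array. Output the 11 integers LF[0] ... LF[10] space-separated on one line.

Answer: 5 10 6 7 1 2 3 8 4 0 9

Derivation:
Char counts: '$':1, 'u':4, 'v':5, 'w':1
C (first-col start): C('$')=0, C('u')=1, C('v')=5, C('w')=10
L[0]='v': occ=0, LF[0]=C('v')+0=5+0=5
L[1]='w': occ=0, LF[1]=C('w')+0=10+0=10
L[2]='v': occ=1, LF[2]=C('v')+1=5+1=6
L[3]='v': occ=2, LF[3]=C('v')+2=5+2=7
L[4]='u': occ=0, LF[4]=C('u')+0=1+0=1
L[5]='u': occ=1, LF[5]=C('u')+1=1+1=2
L[6]='u': occ=2, LF[6]=C('u')+2=1+2=3
L[7]='v': occ=3, LF[7]=C('v')+3=5+3=8
L[8]='u': occ=3, LF[8]=C('u')+3=1+3=4
L[9]='$': occ=0, LF[9]=C('$')+0=0+0=0
L[10]='v': occ=4, LF[10]=C('v')+4=5+4=9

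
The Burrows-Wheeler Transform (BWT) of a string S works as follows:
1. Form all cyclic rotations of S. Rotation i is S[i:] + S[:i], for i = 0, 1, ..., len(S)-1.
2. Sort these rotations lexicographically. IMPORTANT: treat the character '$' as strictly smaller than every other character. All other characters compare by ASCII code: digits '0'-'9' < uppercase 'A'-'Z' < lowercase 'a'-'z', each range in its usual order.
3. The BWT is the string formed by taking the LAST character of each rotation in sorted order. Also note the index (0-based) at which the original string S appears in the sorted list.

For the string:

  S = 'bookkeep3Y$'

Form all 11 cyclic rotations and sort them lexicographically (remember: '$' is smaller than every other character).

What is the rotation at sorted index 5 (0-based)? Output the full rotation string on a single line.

All 11 rotations (rotation i = S[i:]+S[:i]):
  rot[0] = bookkeep3Y$
  rot[1] = ookkeep3Y$b
  rot[2] = okkeep3Y$bo
  rot[3] = kkeep3Y$boo
  rot[4] = keep3Y$book
  rot[5] = eep3Y$bookk
  rot[6] = ep3Y$bookke
  rot[7] = p3Y$bookkee
  rot[8] = 3Y$bookkeep
  rot[9] = Y$bookkeep3
  rot[10] = $bookkeep3Y
Sorted (with $ < everything):
  sorted[0] = $bookkeep3Y
  sorted[1] = 3Y$bookkeep
  sorted[2] = Y$bookkeep3
  sorted[3] = bookkeep3Y$
  sorted[4] = eep3Y$bookk
  sorted[5] = ep3Y$bookke
  sorted[6] = keep3Y$book
  sorted[7] = kkeep3Y$boo
  sorted[8] = okkeep3Y$bo
  sorted[9] = ookkeep3Y$b
  sorted[10] = p3Y$bookkee
sorted[5] = ep3Y$bookke

Answer: ep3Y$bookke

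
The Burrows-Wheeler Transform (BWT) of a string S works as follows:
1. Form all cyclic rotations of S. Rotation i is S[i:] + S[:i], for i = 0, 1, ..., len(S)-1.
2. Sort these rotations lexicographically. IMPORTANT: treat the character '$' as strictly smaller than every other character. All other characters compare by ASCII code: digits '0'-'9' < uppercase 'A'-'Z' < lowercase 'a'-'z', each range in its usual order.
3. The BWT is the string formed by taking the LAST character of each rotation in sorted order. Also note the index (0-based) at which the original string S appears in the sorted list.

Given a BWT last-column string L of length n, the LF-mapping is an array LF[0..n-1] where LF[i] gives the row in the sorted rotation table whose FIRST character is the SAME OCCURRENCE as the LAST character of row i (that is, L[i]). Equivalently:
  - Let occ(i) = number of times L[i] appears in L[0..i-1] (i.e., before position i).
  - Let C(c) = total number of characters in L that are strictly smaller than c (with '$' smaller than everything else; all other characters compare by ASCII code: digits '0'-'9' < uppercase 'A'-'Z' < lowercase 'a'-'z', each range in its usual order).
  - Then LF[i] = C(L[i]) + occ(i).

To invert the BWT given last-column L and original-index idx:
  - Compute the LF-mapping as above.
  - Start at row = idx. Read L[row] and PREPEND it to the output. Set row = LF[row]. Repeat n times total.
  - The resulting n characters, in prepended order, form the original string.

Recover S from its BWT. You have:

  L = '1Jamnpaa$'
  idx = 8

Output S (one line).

LF mapping: 1 2 3 6 7 8 4 5 0
Walk LF starting at row 8, prepending L[row]:
  step 1: row=8, L[8]='$', prepend. Next row=LF[8]=0
  step 2: row=0, L[0]='1', prepend. Next row=LF[0]=1
  step 3: row=1, L[1]='J', prepend. Next row=LF[1]=2
  step 4: row=2, L[2]='a', prepend. Next row=LF[2]=3
  step 5: row=3, L[3]='m', prepend. Next row=LF[3]=6
  step 6: row=6, L[6]='a', prepend. Next row=LF[6]=4
  step 7: row=4, L[4]='n', prepend. Next row=LF[4]=7
  step 8: row=7, L[7]='a', prepend. Next row=LF[7]=5
  step 9: row=5, L[5]='p', prepend. Next row=LF[5]=8
Reversed output: panamaJ1$

Answer: panamaJ1$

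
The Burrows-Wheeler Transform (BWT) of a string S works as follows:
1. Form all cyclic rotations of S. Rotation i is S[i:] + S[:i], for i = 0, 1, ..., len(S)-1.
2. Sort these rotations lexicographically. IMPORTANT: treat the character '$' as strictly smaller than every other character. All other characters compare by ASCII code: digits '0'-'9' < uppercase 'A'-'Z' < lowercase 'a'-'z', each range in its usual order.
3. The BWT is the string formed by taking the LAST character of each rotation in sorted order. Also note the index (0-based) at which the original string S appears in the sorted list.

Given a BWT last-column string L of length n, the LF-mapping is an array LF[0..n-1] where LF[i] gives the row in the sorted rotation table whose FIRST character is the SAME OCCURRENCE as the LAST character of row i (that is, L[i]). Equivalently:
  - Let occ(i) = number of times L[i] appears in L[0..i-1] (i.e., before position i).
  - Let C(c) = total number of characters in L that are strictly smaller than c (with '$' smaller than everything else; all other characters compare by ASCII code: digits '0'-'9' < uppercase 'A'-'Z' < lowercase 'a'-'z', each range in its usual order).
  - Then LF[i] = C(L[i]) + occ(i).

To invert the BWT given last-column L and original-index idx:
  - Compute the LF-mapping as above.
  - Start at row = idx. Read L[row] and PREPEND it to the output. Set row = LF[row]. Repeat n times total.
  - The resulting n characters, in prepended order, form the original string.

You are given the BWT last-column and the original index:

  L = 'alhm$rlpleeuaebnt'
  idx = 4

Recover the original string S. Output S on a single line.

Answer: elephantumbrella$

Derivation:
LF mapping: 1 8 7 11 0 14 9 13 10 4 5 16 2 6 3 12 15
Walk LF starting at row 4, prepending L[row]:
  step 1: row=4, L[4]='$', prepend. Next row=LF[4]=0
  step 2: row=0, L[0]='a', prepend. Next row=LF[0]=1
  step 3: row=1, L[1]='l', prepend. Next row=LF[1]=8
  step 4: row=8, L[8]='l', prepend. Next row=LF[8]=10
  step 5: row=10, L[10]='e', prepend. Next row=LF[10]=5
  step 6: row=5, L[5]='r', prepend. Next row=LF[5]=14
  step 7: row=14, L[14]='b', prepend. Next row=LF[14]=3
  step 8: row=3, L[3]='m', prepend. Next row=LF[3]=11
  step 9: row=11, L[11]='u', prepend. Next row=LF[11]=16
  step 10: row=16, L[16]='t', prepend. Next row=LF[16]=15
  step 11: row=15, L[15]='n', prepend. Next row=LF[15]=12
  step 12: row=12, L[12]='a', prepend. Next row=LF[12]=2
  step 13: row=2, L[2]='h', prepend. Next row=LF[2]=7
  step 14: row=7, L[7]='p', prepend. Next row=LF[7]=13
  step 15: row=13, L[13]='e', prepend. Next row=LF[13]=6
  step 16: row=6, L[6]='l', prepend. Next row=LF[6]=9
  step 17: row=9, L[9]='e', prepend. Next row=LF[9]=4
Reversed output: elephantumbrella$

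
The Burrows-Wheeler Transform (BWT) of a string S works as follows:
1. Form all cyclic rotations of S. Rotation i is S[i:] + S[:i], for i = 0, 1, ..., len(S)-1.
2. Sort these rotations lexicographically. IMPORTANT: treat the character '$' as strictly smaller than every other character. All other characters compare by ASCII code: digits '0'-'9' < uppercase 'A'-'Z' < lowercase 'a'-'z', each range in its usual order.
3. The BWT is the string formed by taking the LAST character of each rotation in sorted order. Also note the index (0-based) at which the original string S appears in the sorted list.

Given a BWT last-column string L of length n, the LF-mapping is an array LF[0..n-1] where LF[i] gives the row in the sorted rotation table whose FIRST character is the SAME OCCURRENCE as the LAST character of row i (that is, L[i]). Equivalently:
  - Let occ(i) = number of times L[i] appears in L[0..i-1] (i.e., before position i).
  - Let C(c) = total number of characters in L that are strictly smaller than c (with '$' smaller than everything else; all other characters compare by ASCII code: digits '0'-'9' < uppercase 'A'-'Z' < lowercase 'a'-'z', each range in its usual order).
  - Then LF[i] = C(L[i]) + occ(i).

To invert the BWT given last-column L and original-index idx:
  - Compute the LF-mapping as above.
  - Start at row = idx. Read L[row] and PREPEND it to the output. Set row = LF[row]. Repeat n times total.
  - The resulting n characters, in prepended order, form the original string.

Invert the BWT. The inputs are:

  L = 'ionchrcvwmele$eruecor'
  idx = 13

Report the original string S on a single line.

Answer: occurrenceoverwhelmi$

Derivation:
LF mapping: 9 13 12 1 8 15 2 19 20 11 4 10 5 0 6 16 18 7 3 14 17
Walk LF starting at row 13, prepending L[row]:
  step 1: row=13, L[13]='$', prepend. Next row=LF[13]=0
  step 2: row=0, L[0]='i', prepend. Next row=LF[0]=9
  step 3: row=9, L[9]='m', prepend. Next row=LF[9]=11
  step 4: row=11, L[11]='l', prepend. Next row=LF[11]=10
  step 5: row=10, L[10]='e', prepend. Next row=LF[10]=4
  step 6: row=4, L[4]='h', prepend. Next row=LF[4]=8
  step 7: row=8, L[8]='w', prepend. Next row=LF[8]=20
  step 8: row=20, L[20]='r', prepend. Next row=LF[20]=17
  step 9: row=17, L[17]='e', prepend. Next row=LF[17]=7
  step 10: row=7, L[7]='v', prepend. Next row=LF[7]=19
  step 11: row=19, L[19]='o', prepend. Next row=LF[19]=14
  step 12: row=14, L[14]='e', prepend. Next row=LF[14]=6
  step 13: row=6, L[6]='c', prepend. Next row=LF[6]=2
  step 14: row=2, L[2]='n', prepend. Next row=LF[2]=12
  step 15: row=12, L[12]='e', prepend. Next row=LF[12]=5
  step 16: row=5, L[5]='r', prepend. Next row=LF[5]=15
  step 17: row=15, L[15]='r', prepend. Next row=LF[15]=16
  step 18: row=16, L[16]='u', prepend. Next row=LF[16]=18
  step 19: row=18, L[18]='c', prepend. Next row=LF[18]=3
  step 20: row=3, L[3]='c', prepend. Next row=LF[3]=1
  step 21: row=1, L[1]='o', prepend. Next row=LF[1]=13
Reversed output: occurrenceoverwhelmi$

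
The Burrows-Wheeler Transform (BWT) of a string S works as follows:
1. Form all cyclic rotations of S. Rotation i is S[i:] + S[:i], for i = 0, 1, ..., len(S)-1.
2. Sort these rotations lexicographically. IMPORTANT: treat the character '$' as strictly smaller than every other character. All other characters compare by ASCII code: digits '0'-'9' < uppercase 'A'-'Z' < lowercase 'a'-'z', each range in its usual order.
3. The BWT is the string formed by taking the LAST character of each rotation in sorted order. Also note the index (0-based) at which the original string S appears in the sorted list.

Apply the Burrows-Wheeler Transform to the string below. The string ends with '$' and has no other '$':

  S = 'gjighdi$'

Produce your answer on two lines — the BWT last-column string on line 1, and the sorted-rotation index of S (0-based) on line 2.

Answer: ihi$gdjg
3

Derivation:
All 8 rotations (rotation i = S[i:]+S[:i]):
  rot[0] = gjighdi$
  rot[1] = jighdi$g
  rot[2] = ighdi$gj
  rot[3] = ghdi$gji
  rot[4] = hdi$gjig
  rot[5] = di$gjigh
  rot[6] = i$gjighd
  rot[7] = $gjighdi
Sorted (with $ < everything):
  sorted[0] = $gjighdi  (last char: 'i')
  sorted[1] = di$gjigh  (last char: 'h')
  sorted[2] = ghdi$gji  (last char: 'i')
  sorted[3] = gjighdi$  (last char: '$')
  sorted[4] = hdi$gjig  (last char: 'g')
  sorted[5] = i$gjighd  (last char: 'd')
  sorted[6] = ighdi$gj  (last char: 'j')
  sorted[7] = jighdi$g  (last char: 'g')
Last column: ihi$gdjg
Original string S is at sorted index 3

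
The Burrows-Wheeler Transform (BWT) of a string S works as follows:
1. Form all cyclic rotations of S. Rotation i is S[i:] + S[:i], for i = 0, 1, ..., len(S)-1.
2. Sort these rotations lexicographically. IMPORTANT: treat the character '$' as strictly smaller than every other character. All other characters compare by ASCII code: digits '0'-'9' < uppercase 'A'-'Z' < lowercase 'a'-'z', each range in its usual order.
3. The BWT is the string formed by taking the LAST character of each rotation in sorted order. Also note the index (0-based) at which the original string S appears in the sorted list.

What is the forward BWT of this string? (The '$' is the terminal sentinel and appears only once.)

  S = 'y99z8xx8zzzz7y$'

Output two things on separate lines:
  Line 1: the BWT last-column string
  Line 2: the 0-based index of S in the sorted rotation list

Answer: yzzxy9x87$z9zz8
9

Derivation:
All 15 rotations (rotation i = S[i:]+S[:i]):
  rot[0] = y99z8xx8zzzz7y$
  rot[1] = 99z8xx8zzzz7y$y
  rot[2] = 9z8xx8zzzz7y$y9
  rot[3] = z8xx8zzzz7y$y99
  rot[4] = 8xx8zzzz7y$y99z
  rot[5] = xx8zzzz7y$y99z8
  rot[6] = x8zzzz7y$y99z8x
  rot[7] = 8zzzz7y$y99z8xx
  rot[8] = zzzz7y$y99z8xx8
  rot[9] = zzz7y$y99z8xx8z
  rot[10] = zz7y$y99z8xx8zz
  rot[11] = z7y$y99z8xx8zzz
  rot[12] = 7y$y99z8xx8zzzz
  rot[13] = y$y99z8xx8zzzz7
  rot[14] = $y99z8xx8zzzz7y
Sorted (with $ < everything):
  sorted[0] = $y99z8xx8zzzz7y  (last char: 'y')
  sorted[1] = 7y$y99z8xx8zzzz  (last char: 'z')
  sorted[2] = 8xx8zzzz7y$y99z  (last char: 'z')
  sorted[3] = 8zzzz7y$y99z8xx  (last char: 'x')
  sorted[4] = 99z8xx8zzzz7y$y  (last char: 'y')
  sorted[5] = 9z8xx8zzzz7y$y9  (last char: '9')
  sorted[6] = x8zzzz7y$y99z8x  (last char: 'x')
  sorted[7] = xx8zzzz7y$y99z8  (last char: '8')
  sorted[8] = y$y99z8xx8zzzz7  (last char: '7')
  sorted[9] = y99z8xx8zzzz7y$  (last char: '$')
  sorted[10] = z7y$y99z8xx8zzz  (last char: 'z')
  sorted[11] = z8xx8zzzz7y$y99  (last char: '9')
  sorted[12] = zz7y$y99z8xx8zz  (last char: 'z')
  sorted[13] = zzz7y$y99z8xx8z  (last char: 'z')
  sorted[14] = zzzz7y$y99z8xx8  (last char: '8')
Last column: yzzxy9x87$z9zz8
Original string S is at sorted index 9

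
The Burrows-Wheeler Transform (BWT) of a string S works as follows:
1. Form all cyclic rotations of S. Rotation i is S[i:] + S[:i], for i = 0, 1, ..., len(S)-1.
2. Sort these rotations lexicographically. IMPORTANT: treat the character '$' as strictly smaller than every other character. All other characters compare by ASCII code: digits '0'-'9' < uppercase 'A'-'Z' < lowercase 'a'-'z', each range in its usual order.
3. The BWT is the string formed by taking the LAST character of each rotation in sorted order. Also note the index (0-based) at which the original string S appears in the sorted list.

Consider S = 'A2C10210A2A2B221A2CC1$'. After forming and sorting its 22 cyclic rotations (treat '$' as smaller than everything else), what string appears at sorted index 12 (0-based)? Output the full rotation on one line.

All 22 rotations (rotation i = S[i:]+S[:i]):
  rot[0] = A2C10210A2A2B221A2CC1$
  rot[1] = 2C10210A2A2B221A2CC1$A
  rot[2] = C10210A2A2B221A2CC1$A2
  rot[3] = 10210A2A2B221A2CC1$A2C
  rot[4] = 0210A2A2B221A2CC1$A2C1
  rot[5] = 210A2A2B221A2CC1$A2C10
  rot[6] = 10A2A2B221A2CC1$A2C102
  rot[7] = 0A2A2B221A2CC1$A2C1021
  rot[8] = A2A2B221A2CC1$A2C10210
  rot[9] = 2A2B221A2CC1$A2C10210A
  rot[10] = A2B221A2CC1$A2C10210A2
  rot[11] = 2B221A2CC1$A2C10210A2A
  rot[12] = B221A2CC1$A2C10210A2A2
  rot[13] = 221A2CC1$A2C10210A2A2B
  rot[14] = 21A2CC1$A2C10210A2A2B2
  rot[15] = 1A2CC1$A2C10210A2A2B22
  rot[16] = A2CC1$A2C10210A2A2B221
  rot[17] = 2CC1$A2C10210A2A2B221A
  rot[18] = CC1$A2C10210A2A2B221A2
  rot[19] = C1$A2C10210A2A2B221A2C
  rot[20] = 1$A2C10210A2A2B221A2CC
  rot[21] = $A2C10210A2A2B221A2CC1
Sorted (with $ < everything):
  sorted[0] = $A2C10210A2A2B221A2CC1
  sorted[1] = 0210A2A2B221A2CC1$A2C1
  sorted[2] = 0A2A2B221A2CC1$A2C1021
  sorted[3] = 1$A2C10210A2A2B221A2CC
  sorted[4] = 10210A2A2B221A2CC1$A2C
  sorted[5] = 10A2A2B221A2CC1$A2C102
  sorted[6] = 1A2CC1$A2C10210A2A2B22
  sorted[7] = 210A2A2B221A2CC1$A2C10
  sorted[8] = 21A2CC1$A2C10210A2A2B2
  sorted[9] = 221A2CC1$A2C10210A2A2B
  sorted[10] = 2A2B221A2CC1$A2C10210A
  sorted[11] = 2B221A2CC1$A2C10210A2A
  sorted[12] = 2C10210A2A2B221A2CC1$A
  sorted[13] = 2CC1$A2C10210A2A2B221A
  sorted[14] = A2A2B221A2CC1$A2C10210
  sorted[15] = A2B221A2CC1$A2C10210A2
  sorted[16] = A2C10210A2A2B221A2CC1$
  sorted[17] = A2CC1$A2C10210A2A2B221
  sorted[18] = B221A2CC1$A2C10210A2A2
  sorted[19] = C1$A2C10210A2A2B221A2C
  sorted[20] = C10210A2A2B221A2CC1$A2
  sorted[21] = CC1$A2C10210A2A2B221A2
sorted[12] = 2C10210A2A2B221A2CC1$A

Answer: 2C10210A2A2B221A2CC1$A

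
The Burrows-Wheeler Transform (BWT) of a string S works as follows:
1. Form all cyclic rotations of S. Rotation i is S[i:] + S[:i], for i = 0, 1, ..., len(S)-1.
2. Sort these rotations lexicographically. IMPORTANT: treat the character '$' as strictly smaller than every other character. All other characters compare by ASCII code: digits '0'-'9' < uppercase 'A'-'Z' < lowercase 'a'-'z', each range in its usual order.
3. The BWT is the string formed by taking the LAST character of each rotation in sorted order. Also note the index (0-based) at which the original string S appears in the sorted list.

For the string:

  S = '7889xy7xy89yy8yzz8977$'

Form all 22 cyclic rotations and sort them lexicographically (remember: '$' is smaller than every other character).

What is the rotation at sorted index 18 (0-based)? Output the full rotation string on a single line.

All 22 rotations (rotation i = S[i:]+S[:i]):
  rot[0] = 7889xy7xy89yy8yzz8977$
  rot[1] = 889xy7xy89yy8yzz8977$7
  rot[2] = 89xy7xy89yy8yzz8977$78
  rot[3] = 9xy7xy89yy8yzz8977$788
  rot[4] = xy7xy89yy8yzz8977$7889
  rot[5] = y7xy89yy8yzz8977$7889x
  rot[6] = 7xy89yy8yzz8977$7889xy
  rot[7] = xy89yy8yzz8977$7889xy7
  rot[8] = y89yy8yzz8977$7889xy7x
  rot[9] = 89yy8yzz8977$7889xy7xy
  rot[10] = 9yy8yzz8977$7889xy7xy8
  rot[11] = yy8yzz8977$7889xy7xy89
  rot[12] = y8yzz8977$7889xy7xy89y
  rot[13] = 8yzz8977$7889xy7xy89yy
  rot[14] = yzz8977$7889xy7xy89yy8
  rot[15] = zz8977$7889xy7xy89yy8y
  rot[16] = z8977$7889xy7xy89yy8yz
  rot[17] = 8977$7889xy7xy89yy8yzz
  rot[18] = 977$7889xy7xy89yy8yzz8
  rot[19] = 77$7889xy7xy89yy8yzz89
  rot[20] = 7$7889xy7xy89yy8yzz897
  rot[21] = $7889xy7xy89yy8yzz8977
Sorted (with $ < everything):
  sorted[0] = $7889xy7xy89yy8yzz8977
  sorted[1] = 7$7889xy7xy89yy8yzz897
  sorted[2] = 77$7889xy7xy89yy8yzz89
  sorted[3] = 7889xy7xy89yy8yzz8977$
  sorted[4] = 7xy89yy8yzz8977$7889xy
  sorted[5] = 889xy7xy89yy8yzz8977$7
  sorted[6] = 8977$7889xy7xy89yy8yzz
  sorted[7] = 89xy7xy89yy8yzz8977$78
  sorted[8] = 89yy8yzz8977$7889xy7xy
  sorted[9] = 8yzz8977$7889xy7xy89yy
  sorted[10] = 977$7889xy7xy89yy8yzz8
  sorted[11] = 9xy7xy89yy8yzz8977$788
  sorted[12] = 9yy8yzz8977$7889xy7xy8
  sorted[13] = xy7xy89yy8yzz8977$7889
  sorted[14] = xy89yy8yzz8977$7889xy7
  sorted[15] = y7xy89yy8yzz8977$7889x
  sorted[16] = y89yy8yzz8977$7889xy7x
  sorted[17] = y8yzz8977$7889xy7xy89y
  sorted[18] = yy8yzz8977$7889xy7xy89
  sorted[19] = yzz8977$7889xy7xy89yy8
  sorted[20] = z8977$7889xy7xy89yy8yz
  sorted[21] = zz8977$7889xy7xy89yy8y
sorted[18] = yy8yzz8977$7889xy7xy89

Answer: yy8yzz8977$7889xy7xy89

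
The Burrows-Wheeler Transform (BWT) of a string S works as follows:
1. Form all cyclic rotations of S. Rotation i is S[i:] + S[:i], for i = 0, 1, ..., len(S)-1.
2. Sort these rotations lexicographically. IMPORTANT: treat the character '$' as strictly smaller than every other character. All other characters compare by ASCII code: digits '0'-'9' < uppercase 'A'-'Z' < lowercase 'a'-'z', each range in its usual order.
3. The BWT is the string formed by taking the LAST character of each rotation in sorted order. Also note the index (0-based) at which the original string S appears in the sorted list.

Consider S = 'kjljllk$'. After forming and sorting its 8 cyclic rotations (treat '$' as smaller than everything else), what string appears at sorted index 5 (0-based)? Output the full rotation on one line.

All 8 rotations (rotation i = S[i:]+S[:i]):
  rot[0] = kjljllk$
  rot[1] = jljllk$k
  rot[2] = ljllk$kj
  rot[3] = jllk$kjl
  rot[4] = llk$kjlj
  rot[5] = lk$kjljl
  rot[6] = k$kjljll
  rot[7] = $kjljllk
Sorted (with $ < everything):
  sorted[0] = $kjljllk
  sorted[1] = jljllk$k
  sorted[2] = jllk$kjl
  sorted[3] = k$kjljll
  sorted[4] = kjljllk$
  sorted[5] = ljllk$kj
  sorted[6] = lk$kjljl
  sorted[7] = llk$kjlj
sorted[5] = ljllk$kj

Answer: ljllk$kj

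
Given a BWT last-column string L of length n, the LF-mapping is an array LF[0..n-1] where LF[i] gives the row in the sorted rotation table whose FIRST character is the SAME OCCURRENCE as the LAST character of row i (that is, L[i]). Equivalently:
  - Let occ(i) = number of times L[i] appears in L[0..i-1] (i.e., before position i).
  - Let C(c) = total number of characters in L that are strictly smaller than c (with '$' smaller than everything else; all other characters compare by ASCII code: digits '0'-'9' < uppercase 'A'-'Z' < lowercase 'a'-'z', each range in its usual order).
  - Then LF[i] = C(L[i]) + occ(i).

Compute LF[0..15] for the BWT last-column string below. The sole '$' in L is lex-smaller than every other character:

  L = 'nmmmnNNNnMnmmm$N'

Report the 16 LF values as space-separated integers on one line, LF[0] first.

Answer: 12 6 7 8 13 2 3 4 14 1 15 9 10 11 0 5

Derivation:
Char counts: '$':1, 'M':1, 'N':4, 'm':6, 'n':4
C (first-col start): C('$')=0, C('M')=1, C('N')=2, C('m')=6, C('n')=12
L[0]='n': occ=0, LF[0]=C('n')+0=12+0=12
L[1]='m': occ=0, LF[1]=C('m')+0=6+0=6
L[2]='m': occ=1, LF[2]=C('m')+1=6+1=7
L[3]='m': occ=2, LF[3]=C('m')+2=6+2=8
L[4]='n': occ=1, LF[4]=C('n')+1=12+1=13
L[5]='N': occ=0, LF[5]=C('N')+0=2+0=2
L[6]='N': occ=1, LF[6]=C('N')+1=2+1=3
L[7]='N': occ=2, LF[7]=C('N')+2=2+2=4
L[8]='n': occ=2, LF[8]=C('n')+2=12+2=14
L[9]='M': occ=0, LF[9]=C('M')+0=1+0=1
L[10]='n': occ=3, LF[10]=C('n')+3=12+3=15
L[11]='m': occ=3, LF[11]=C('m')+3=6+3=9
L[12]='m': occ=4, LF[12]=C('m')+4=6+4=10
L[13]='m': occ=5, LF[13]=C('m')+5=6+5=11
L[14]='$': occ=0, LF[14]=C('$')+0=0+0=0
L[15]='N': occ=3, LF[15]=C('N')+3=2+3=5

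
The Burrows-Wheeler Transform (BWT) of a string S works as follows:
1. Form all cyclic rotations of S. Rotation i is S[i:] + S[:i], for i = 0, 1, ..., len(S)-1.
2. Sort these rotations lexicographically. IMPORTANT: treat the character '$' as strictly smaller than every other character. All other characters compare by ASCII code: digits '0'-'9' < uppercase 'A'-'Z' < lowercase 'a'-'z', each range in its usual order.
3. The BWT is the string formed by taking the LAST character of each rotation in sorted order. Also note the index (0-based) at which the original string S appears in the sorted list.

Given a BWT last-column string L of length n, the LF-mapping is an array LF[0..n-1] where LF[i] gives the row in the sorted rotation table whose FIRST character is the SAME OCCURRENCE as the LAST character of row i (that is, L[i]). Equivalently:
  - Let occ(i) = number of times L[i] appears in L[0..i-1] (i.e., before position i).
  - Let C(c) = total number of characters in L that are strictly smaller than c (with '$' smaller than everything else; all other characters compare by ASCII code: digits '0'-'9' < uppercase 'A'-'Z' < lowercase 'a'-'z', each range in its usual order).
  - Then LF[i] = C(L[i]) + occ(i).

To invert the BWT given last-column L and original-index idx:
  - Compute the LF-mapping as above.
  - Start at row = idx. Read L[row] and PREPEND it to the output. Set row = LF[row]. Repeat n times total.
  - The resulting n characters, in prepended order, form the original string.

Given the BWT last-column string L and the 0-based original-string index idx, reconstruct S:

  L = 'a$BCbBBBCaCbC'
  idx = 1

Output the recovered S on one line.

Answer: BBCBCCbbBCaa$

Derivation:
LF mapping: 9 0 1 5 11 2 3 4 6 10 7 12 8
Walk LF starting at row 1, prepending L[row]:
  step 1: row=1, L[1]='$', prepend. Next row=LF[1]=0
  step 2: row=0, L[0]='a', prepend. Next row=LF[0]=9
  step 3: row=9, L[9]='a', prepend. Next row=LF[9]=10
  step 4: row=10, L[10]='C', prepend. Next row=LF[10]=7
  step 5: row=7, L[7]='B', prepend. Next row=LF[7]=4
  step 6: row=4, L[4]='b', prepend. Next row=LF[4]=11
  step 7: row=11, L[11]='b', prepend. Next row=LF[11]=12
  step 8: row=12, L[12]='C', prepend. Next row=LF[12]=8
  step 9: row=8, L[8]='C', prepend. Next row=LF[8]=6
  step 10: row=6, L[6]='B', prepend. Next row=LF[6]=3
  step 11: row=3, L[3]='C', prepend. Next row=LF[3]=5
  step 12: row=5, L[5]='B', prepend. Next row=LF[5]=2
  step 13: row=2, L[2]='B', prepend. Next row=LF[2]=1
Reversed output: BBCBCCbbBCaa$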